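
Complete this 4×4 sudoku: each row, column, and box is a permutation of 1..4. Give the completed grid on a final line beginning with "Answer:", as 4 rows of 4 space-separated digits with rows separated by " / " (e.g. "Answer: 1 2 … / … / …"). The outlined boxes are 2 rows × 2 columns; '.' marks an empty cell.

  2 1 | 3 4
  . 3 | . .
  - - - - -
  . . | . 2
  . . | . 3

Step 1. [r3c2∈{4}] only 4 remains possible at r3c2 ⇒ r3c2=4.
Step 2. [r3c3∈{1}] r3c3 is down to just 1, so r3c3=1.
Step 3. [r2c4∈{1}] r2c4's peers cover all but 1, so r2c4=1.
Step 4. [r2c1∈{4}] r2c1's peers cover all but 4 ⇒ r2c1=4.
Step 5. [r4c1∈{1}] r4c1 is down to just 1, so r4c1=1.
Step 6. [r2c3∈{2}] only 2 remains possible at r2c3, so r2c3=2.
Step 7. [r3c1∈{3}] r3c1's peers cover all but 3. So r3c1=3.
Step 8. [r4c2∈{2}] r4c2 is down to just 2, so r4c2=2.
Step 9. [r4c3∈{4}] r4c3 has the single candidate 4. So r4c3=4.

Answer: 2 1 3 4 / 4 3 2 1 / 3 4 1 2 / 1 2 4 3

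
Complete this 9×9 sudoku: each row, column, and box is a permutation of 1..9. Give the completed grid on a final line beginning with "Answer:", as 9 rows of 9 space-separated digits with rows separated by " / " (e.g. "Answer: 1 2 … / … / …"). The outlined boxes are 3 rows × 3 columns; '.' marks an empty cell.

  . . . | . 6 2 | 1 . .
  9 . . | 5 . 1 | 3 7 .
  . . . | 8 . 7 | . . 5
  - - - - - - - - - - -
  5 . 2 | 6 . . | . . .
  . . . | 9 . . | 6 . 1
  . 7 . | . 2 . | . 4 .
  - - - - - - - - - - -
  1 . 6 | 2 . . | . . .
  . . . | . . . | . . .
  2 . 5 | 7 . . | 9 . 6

Step 1. [r2c5∈{4}] r2c5 is down to just 4, so r2c5=4.
Step 2. [r8c4∈{1,3,4}] col 4 places 4 nowhere but r8c4, so r8c4=4.
Step 3. [r2c3∈{8}] r2c3 has the single candidate 8, so r2c3=8.
Step 4. [r9c2∈{3,4,8}] 4 has one home in row 9: r9c2. So r9c2=4.
Step 5. [r1c4∈{3}] r1c4's peers cover all but 3, so r1c4=3.
Step 6. [r5c8∈{2,3,5,8}] row 5 places 2 nowhere but r5c8. So r5c8=2.
Step 7. [r5c5∈{3,5,7,8}] r5c5 is the only open cell in row 5 admitting 7, so r5c5=7.
Step 8. [r5c6∈{3,4,5,8}] 5 has one home in row 5: r5c6 ⇒ r5c6=5.
Step 9. [r2c9∈{2}] nothing but 2 survives at r2c9. So r2c9=2.
Step 10. [r3c7∈{4}] only 4 remains possible at r3c7, so r3c7=4.
Step 11. [r6c7∈{5,8}] r6c7 is the only open cell in row 6 admitting 5. So r6c7=5.
Step 12. [r8c6∈{3,6,8,9}] across row 8, 6 lands solely at r8c6 ⇒ r8c6=6.
Step 13. [r7c6∈{3,8,9}] across col 6, 9 lands solely at r7c6, so r7c6=9.
Step 14. [r6c1∈{3,6,8}] in row 6, 6 fits only at r6c1 ⇒ r6c1=6.
Step 15. [r3c1∈{3}] nothing but 3 survives at r3c1, so r3c1=3.
Step 16. [r7c9∈{3,4,7,8}] row 7 places 4 nowhere but r7c9. So r7c9=4.
Step 17. [r7c7∈{7,8}] in row 7, 7 fits only at r7c7 ⇒ r7c7=7.
Step 18. [r4c7∈{8}] only 8 remains possible at r4c7, so r4c7=8.
Step 19. [r3c3∈{1}] r3c3 has the single candidate 1, so r3c3=1.
Step 20. [r4c2∈{1,3,9}] r4c2 is the only open cell in col 2 admitting 1. So r4c2=1.
Step 21. [r4c5∈{3}] nothing but 3 survives at r4c5, so r4c5=3.
Step 22. [r4c8∈{9}] r4c8's peers cover all but 9 ⇒ r4c8=9.
Step 23. [r1c8∈{8}] only 8 remains possible at r1c8 ⇒ r1c8=8.
Step 24. [r8c9∈{3,8}] col 9 places 8 nowhere but r8c9. So r8c9=8.
Step 25. [r7c2∈{3,8}] 8 has one home in box 7: r7c2. So r7c2=8.
Step 26. [r5c2∈{3}] r5c2 is down to just 3 ⇒ r5c2=3.
Step 27. [r8c3∈{3,7,9}] in col 3, 3 fits only at r8c3. So r8c3=3.
Step 28. [r5c3∈{4}] r5c3 has the single candidate 4 ⇒ r5c3=4.
Step 29. [r9c6∈{3,8}] 3 has one home in col 6: r9c6. So r9c6=3.
Step 30. [r7c5∈{5}] r7c5's peers cover all but 5, so r7c5=5.
Step 31. [r8c5∈{1}] nothing but 1 survives at r8c5. So r8c5=1.
Step 32. [r8c1∈{7}] nothing but 7 survives at r8c1, so r8c1=7.
Step 33. [r3c8∈{6}] only 6 remains possible at r3c8 ⇒ r3c8=6.
Step 34. [r3c5∈{9}] r3c5 is down to just 9, so r3c5=9.
Step 35. [r6c3∈{9}] only 9 remains possible at r6c3 ⇒ r6c3=9.
Step 36. [r3c2∈{2}] r3c2 has the single candidate 2. So r3c2=2.
Step 37. [r2c2∈{6}] r2c2's peers cover all but 6 ⇒ r2c2=6.
Step 38. [r8c8∈{5}] r8c8 has the single candidate 5. So r8c8=5.
Step 39. [r1c2∈{5}] only 5 remains possible at r1c2 ⇒ r1c2=5.
Step 40. [r6c4∈{1}] r6c4 has the single candidate 1, so r6c4=1.
Step 41. [r5c1∈{8}] r5c1 is down to just 8 ⇒ r5c1=8.
Step 42. [r7c8∈{3}] nothing but 3 survives at r7c8. So r7c8=3.
Step 43. [r9c8∈{1}] nothing but 1 survives at r9c8. So r9c8=1.
Step 44. [r8c2∈{9}] nothing but 9 survives at r8c2. So r8c2=9.
Step 45. [r1c1∈{4}] only 4 remains possible at r1c1. So r1c1=4.
Step 46. [r6c6∈{8}] only 8 remains possible at r6c6 ⇒ r6c6=8.
Step 47. [r8c7∈{2}] r8c7 has the single candidate 2, so r8c7=2.
Step 48. [r4c9∈{7}] r4c9's peers cover all but 7. So r4c9=7.
Step 49. [r1c3∈{7}] r1c3 has the single candidate 7, so r1c3=7.
Step 50. [r1c9∈{9}] nothing but 9 survives at r1c9. So r1c9=9.
Step 51. [r6c9∈{3}] r6c9 has the single candidate 3. So r6c9=3.
Step 52. [r9c5∈{8}] r9c5 has the single candidate 8, so r9c5=8.
Step 53. [r4c6∈{4}] r4c6 is down to just 4, so r4c6=4.

Answer: 4 5 7 3 6 2 1 8 9 / 9 6 8 5 4 1 3 7 2 / 3 2 1 8 9 7 4 6 5 / 5 1 2 6 3 4 8 9 7 / 8 3 4 9 7 5 6 2 1 / 6 7 9 1 2 8 5 4 3 / 1 8 6 2 5 9 7 3 4 / 7 9 3 4 1 6 2 5 8 / 2 4 5 7 8 3 9 1 6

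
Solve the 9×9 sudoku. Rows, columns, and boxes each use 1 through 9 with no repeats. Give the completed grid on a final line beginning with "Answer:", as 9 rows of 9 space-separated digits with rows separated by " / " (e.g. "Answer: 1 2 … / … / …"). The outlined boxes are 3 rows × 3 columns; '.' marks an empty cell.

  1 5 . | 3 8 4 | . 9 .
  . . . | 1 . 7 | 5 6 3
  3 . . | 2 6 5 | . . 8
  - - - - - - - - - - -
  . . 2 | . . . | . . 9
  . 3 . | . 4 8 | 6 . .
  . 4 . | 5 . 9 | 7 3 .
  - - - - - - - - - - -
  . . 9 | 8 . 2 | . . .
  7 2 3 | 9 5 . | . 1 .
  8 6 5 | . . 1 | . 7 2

Step 1. [r6c3∈{1,6,8}] in row 6, 8 fits only at r6c3, so r6c3=8.
Step 2. [r7c1∈{4}] r7c1 is down to just 4, so r7c1=4.
Step 3. [r7c8∈{5}] only 5 remains possible at r7c8 ⇒ r7c8=5.
Step 4. [r5c4∈{7}] nothing but 7 survives at r5c4 ⇒ r5c4=7.
Step 5. [r3c2∈{7,9}] in row 3, 9 fits only at r3c2 ⇒ r3c2=9.
Step 6. [r8c9∈{4,6}] 4 has one home in col 9: r8c9. So r8c9=4.
Step 7. [r3c8∈{4}] r3c8's peers cover all but 4 ⇒ r3c8=4.
Step 8. [r6c9∈{1}] only 1 remains possible at r6c9 ⇒ r6c9=1.
Step 9. [r9c5∈{3}] nothing but 3 survives at r9c5. So r9c5=3.
Step 10. [r4c1∈{5,6}] r4c1 is the only open cell in row 4 admitting 5 ⇒ r4c1=5.
Step 11. [r1c9∈{7}] r1c9 is down to just 7 ⇒ r1c9=7.
Step 12. [r4c2∈{1,7}] row 4 places 7 nowhere but r4c2 ⇒ r4c2=7.
Step 13. [r4c4∈{6}] r4c4's peers cover all but 6, so r4c4=6.
Step 14. [r4c8∈{8}] r4c8 has the single candidate 8, so r4c8=8.
Step 15. [r6c5∈{2}] nothing but 2 survives at r6c5 ⇒ r6c5=2.
Step 16. [r5c1∈{9}] r5c1 is down to just 9. So r5c1=9.
Step 17. [r9c4∈{4}] r9c4 has the single candidate 4, so r9c4=4.
Step 18. [r3c3∈{7}] r3c3's peers cover all but 7. So r3c3=7.
Step 19. [r7c7∈{3}] r7c7 is down to just 3 ⇒ r7c7=3.
Step 20. [r4c7∈{4}] only 4 remains possible at r4c7, so r4c7=4.
Step 21. [r9c7∈{9}] r9c7 has the single candidate 9, so r9c7=9.
Step 22. [r7c2∈{1}] r7c2's peers cover all but 1. So r7c2=1.
Step 23. [r2c5∈{9}] only 9 remains possible at r2c5. So r2c5=9.
Step 24. [r2c2∈{8}] r2c2 has the single candidate 8 ⇒ r2c2=8.
Step 25. [r8c6∈{6}] r8c6 is down to just 6. So r8c6=6.
Step 26. [r5c8∈{2}] r5c8 has the single candidate 2, so r5c8=2.
Step 27. [r7c5∈{7}] r7c5 is down to just 7 ⇒ r7c5=7.
Step 28. [r1c7∈{2}] nothing but 2 survives at r1c7. So r1c7=2.
Step 29. [r5c9∈{5}] r5c9 has the single candidate 5, so r5c9=5.
Step 30. [r7c9∈{6}] r7c9's peers cover all but 6 ⇒ r7c9=6.
Step 31. [r4c5∈{1}] r4c5's peers cover all but 1. So r4c5=1.
Step 32. [r6c1∈{6}] only 6 remains possible at r6c1. So r6c1=6.
Step 33. [r1c3∈{6}] nothing but 6 survives at r1c3. So r1c3=6.
Step 34. [r8c7∈{8}] r8c7 is down to just 8, so r8c7=8.
Step 35. [r5c3∈{1}] r5c3's peers cover all but 1. So r5c3=1.
Step 36. [r4c6∈{3}] r4c6 has the single candidate 3. So r4c6=3.
Step 37. [r2c3∈{4}] r2c3 has the single candidate 4, so r2c3=4.
Step 38. [r2c1∈{2}] only 2 remains possible at r2c1, so r2c1=2.
Step 39. [r3c7∈{1}] r3c7 is down to just 1, so r3c7=1.

Answer: 1 5 6 3 8 4 2 9 7 / 2 8 4 1 9 7 5 6 3 / 3 9 7 2 6 5 1 4 8 / 5 7 2 6 1 3 4 8 9 / 9 3 1 7 4 8 6 2 5 / 6 4 8 5 2 9 7 3 1 / 4 1 9 8 7 2 3 5 6 / 7 2 3 9 5 6 8 1 4 / 8 6 5 4 3 1 9 7 2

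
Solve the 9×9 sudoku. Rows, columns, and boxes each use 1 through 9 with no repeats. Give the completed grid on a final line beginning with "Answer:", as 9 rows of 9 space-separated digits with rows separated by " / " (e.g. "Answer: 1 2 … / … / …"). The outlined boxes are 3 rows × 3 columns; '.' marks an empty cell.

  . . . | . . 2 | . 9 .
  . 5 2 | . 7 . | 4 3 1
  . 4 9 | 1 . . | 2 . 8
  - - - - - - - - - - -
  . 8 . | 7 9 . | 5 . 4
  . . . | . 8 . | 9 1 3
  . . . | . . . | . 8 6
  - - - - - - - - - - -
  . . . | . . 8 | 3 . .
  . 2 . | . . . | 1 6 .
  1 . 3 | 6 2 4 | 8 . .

Step 1. [r8c6∈{3,5,7,9}] col 6 places 7 nowhere but r8c6 ⇒ r8c6=7.
Step 2. [r7c8∈{2,4,5,7}] col 8 places 4 nowhere but r7c8, so r7c8=4.
Step 3. [r1c7∈{6,7}] in col 7, 6 fits only at r1c7 ⇒ r1c7=6.
Step 4. [r3c5∈{3,5,6}] r3c5 is the only open cell in col 5 admitting 6 ⇒ r3c5=6.
Step 5. [r2c1∈{6,8}] 6 has one home in row 2: r2c1 ⇒ r2c1=6.
Step 6. [r7c9∈{2,5,7,9}] row 7 places 2 nowhere but r7c9 ⇒ r7c9=2.
Step 7. [r6c7∈{7}] r6c7's peers cover all but 7, so r6c7=7.
Step 8. [r2c4∈{8,9}] in row 2, 8 fits only at r2c4, so r2c4=8.
Step 9. [r7c5∈{1,5}] row 7 places 1 nowhere but r7c5. So r7c5=1.
Step 10. [r4c8∈{2}] only 2 remains possible at r4c8. So r4c8=2.
Step 11. [r4c1∈{3}] only 3 remains possible at r4c1, so r4c1=3.
Step 12. [r3c1∈{7}] r3c1 is down to just 7, so r3c1=7.
Step 13. [r3c6∈{3,5}] 3 has one home in row 3: r3c6 ⇒ r3c6=3.
Step 14. [r9c8∈{5,7}] r9c8 is the only open cell in col 8 admitting 7. So r9c8=7.
Step 15. [r9c2∈{9}] only 9 remains possible at r9c2, so r9c2=9.
Step 16. [r7c1∈{5}] r7c1's peers cover all but 5 ⇒ r7c1=5.
Step 17. [r6c2∈{1}] r6c2 is down to just 1. So r6c2=1.
Step 18. [r6c6∈{5}] r6c6 has the single candidate 5. So r6c6=5.
Step 19. [r6c3∈{4}] nothing but 4 survives at r6c3 ⇒ r6c3=4.
Step 20. [r4c3∈{6}] only 6 remains possible at r4c3 ⇒ r4c3=6.
Step 21. [r5c2∈{7}] r5c2 has the single candidate 7. So r5c2=7.
Step 22. [r8c9∈{5,9}] 9 has one home in col 9: r8c9. So r8c9=9.
Step 23. [r8c3∈{8}] nothing but 8 survives at r8c3 ⇒ r8c3=8.
Step 24. [r1c5∈{4,5}] col 5 places 4 nowhere but r1c5. So r1c5=4.
Step 25. [r1c4∈{5}] only 5 remains possible at r1c4 ⇒ r1c4=5.
Step 26. [r5c1∈{2}] r5c1 has the single candidate 2, so r5c1=2.
Step 27. [r8c4∈{3}] nothing but 3 survives at r8c4 ⇒ r8c4=3.
Step 28. [r2c6∈{9}] r2c6 is down to just 9 ⇒ r2c6=9.
Step 29. [r5c3∈{5}] only 5 remains possible at r5c3, so r5c3=5.
Step 30. [r1c3∈{1}] r1c3 has the single candidate 1 ⇒ r1c3=1.
Step 31. [r5c6∈{6}] only 6 remains possible at r5c6 ⇒ r5c6=6.
Step 32. [r1c9∈{7}] only 7 remains possible at r1c9, so r1c9=7.
Step 33. [r3c8∈{5}] r3c8's peers cover all but 5. So r3c8=5.
Step 34. [r9c9∈{5}] r9c9's peers cover all but 5. So r9c9=5.
Step 35. [r8c1∈{4}] r8c1 has the single candidate 4 ⇒ r8c1=4.
Step 36. [r1c1∈{8}] r1c1's peers cover all but 8 ⇒ r1c1=8.
Step 37. [r4c6∈{1}] r4c6's peers cover all but 1, so r4c6=1.
Step 38. [r8c5∈{5}] r8c5 has the single candidate 5 ⇒ r8c5=5.
Step 39. [r6c4∈{2}] r6c4's peers cover all but 2. So r6c4=2.
Step 40. [r6c5∈{3}] nothing but 3 survives at r6c5, so r6c5=3.
Step 41. [r1c2∈{3}] r1c2 has the single candidate 3 ⇒ r1c2=3.
Step 42. [r7c2∈{6}] nothing but 6 survives at r7c2. So r7c2=6.
Step 43. [r7c3∈{7}] only 7 remains possible at r7c3 ⇒ r7c3=7.
Step 44. [r6c1∈{9}] nothing but 9 survives at r6c1. So r6c1=9.
Step 45. [r5c4∈{4}] r5c4 has the single candidate 4 ⇒ r5c4=4.
Step 46. [r7c4∈{9}] r7c4's peers cover all but 9 ⇒ r7c4=9.

Answer: 8 3 1 5 4 2 6 9 7 / 6 5 2 8 7 9 4 3 1 / 7 4 9 1 6 3 2 5 8 / 3 8 6 7 9 1 5 2 4 / 2 7 5 4 8 6 9 1 3 / 9 1 4 2 3 5 7 8 6 / 5 6 7 9 1 8 3 4 2 / 4 2 8 3 5 7 1 6 9 / 1 9 3 6 2 4 8 7 5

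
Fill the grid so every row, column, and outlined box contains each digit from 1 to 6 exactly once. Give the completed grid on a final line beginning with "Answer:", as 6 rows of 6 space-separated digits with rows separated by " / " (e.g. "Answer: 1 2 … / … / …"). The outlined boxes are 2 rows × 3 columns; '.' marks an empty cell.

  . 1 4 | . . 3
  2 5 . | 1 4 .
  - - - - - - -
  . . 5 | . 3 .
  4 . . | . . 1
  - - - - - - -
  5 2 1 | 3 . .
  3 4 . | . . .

Step 1. [r5c5∈{6}] r5c5's peers cover all but 6 ⇒ r5c5=6.
Step 2. [r3c2∈{6}] r3c2 has the single candidate 6, so r3c2=6.
Step 3. [r4c4∈{2,5,6}] 6 has one home in row 4: r4c4. So r4c4=6.
Step 4. [r4c5∈{2,5}] 5 has one home in row 4: r4c5. So r4c5=5.
Step 5. [r1c5∈{2}] r1c5 is down to just 2, so r1c5=2.
Step 6. [r6c6∈{2,5}] across col 6, 5 lands solely at r6c6, so r6c6=5.
Step 7. [r3c4∈{2,4}] col 4 places 4 nowhere but r3c4. So r3c4=4.
Step 8. [r2c3∈{3,6}] across row 2, 3 lands solely at r2c3 ⇒ r2c3=3.
Step 9. [r6c3∈{6}] only 6 remains possible at r6c3 ⇒ r6c3=6.
Step 10. [r4c2∈{3}] nothing but 3 survives at r4c2, so r4c2=3.
Step 11. [r4c3∈{2}] r4c3 is down to just 2 ⇒ r4c3=2.
Step 12. [r1c4∈{5}] nothing but 5 survives at r1c4 ⇒ r1c4=5.
Step 13. [r1c1∈{6}] r1c1 is down to just 6. So r1c1=6.
Step 14. [r3c1∈{1}] only 1 remains possible at r3c1 ⇒ r3c1=1.
Step 15. [r3c6∈{2}] r3c6 is down to just 2, so r3c6=2.
Step 16. [r6c4∈{2}] r6c4's peers cover all but 2, so r6c4=2.
Step 17. [r2c6∈{6}] r2c6 is down to just 6. So r2c6=6.
Step 18. [r6c5∈{1}] r6c5's peers cover all but 1, so r6c5=1.
Step 19. [r5c6∈{4}] r5c6's peers cover all but 4. So r5c6=4.

Answer: 6 1 4 5 2 3 / 2 5 3 1 4 6 / 1 6 5 4 3 2 / 4 3 2 6 5 1 / 5 2 1 3 6 4 / 3 4 6 2 1 5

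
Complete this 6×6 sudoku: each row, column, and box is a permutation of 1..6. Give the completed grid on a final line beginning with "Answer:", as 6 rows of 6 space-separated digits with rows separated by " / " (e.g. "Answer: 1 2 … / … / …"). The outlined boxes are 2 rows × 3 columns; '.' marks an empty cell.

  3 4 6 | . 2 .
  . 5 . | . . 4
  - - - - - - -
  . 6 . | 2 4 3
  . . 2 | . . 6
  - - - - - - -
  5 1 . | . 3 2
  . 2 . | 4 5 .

Step 1. [r2c3∈{1}] r2c3 has the single candidate 1. So r2c3=1.
Step 2. [r1c6∈{1,5}] across col 6, 5 lands solely at r1c6 ⇒ r1c6=5.
Step 3. [r4c5∈{1}] nothing but 1 survives at r4c5. So r4c5=1.
Step 4. [r2c4∈{3,6}] 3 has one home in row 2: r2c4, so r2c4=3.
Step 5. [r3c1∈{1}] only 1 remains possible at r3c1 ⇒ r3c1=1.
Step 6. [r2c1∈{2}] nothing but 2 survives at r2c1, so r2c1=2.
Step 7. [r4c2∈{3}] r4c2's peers cover all but 3. So r4c2=3.
Step 8. [r6c1∈{6}] r6c1 has the single candidate 6. So r6c1=6.
Step 9. [r4c4∈{5}] only 5 remains possible at r4c4. So r4c4=5.
Step 10. [r1c4∈{1}] r1c4 is down to just 1, so r1c4=1.
Step 11. [r6c6∈{1}] r6c6 is down to just 1, so r6c6=1.
Step 12. [r4c1∈{4}] nothing but 4 survives at r4c1. So r4c1=4.
Step 13. [r5c4∈{6}] r5c4 is down to just 6 ⇒ r5c4=6.
Step 14. [r5c3∈{4}] only 4 remains possible at r5c3, so r5c3=4.
Step 15. [r6c3∈{3}] nothing but 3 survives at r6c3, so r6c3=3.
Step 16. [r2c5∈{6}] r2c5 is down to just 6, so r2c5=6.
Step 17. [r3c3∈{5}] r3c3 is down to just 5. So r3c3=5.

Answer: 3 4 6 1 2 5 / 2 5 1 3 6 4 / 1 6 5 2 4 3 / 4 3 2 5 1 6 / 5 1 4 6 3 2 / 6 2 3 4 5 1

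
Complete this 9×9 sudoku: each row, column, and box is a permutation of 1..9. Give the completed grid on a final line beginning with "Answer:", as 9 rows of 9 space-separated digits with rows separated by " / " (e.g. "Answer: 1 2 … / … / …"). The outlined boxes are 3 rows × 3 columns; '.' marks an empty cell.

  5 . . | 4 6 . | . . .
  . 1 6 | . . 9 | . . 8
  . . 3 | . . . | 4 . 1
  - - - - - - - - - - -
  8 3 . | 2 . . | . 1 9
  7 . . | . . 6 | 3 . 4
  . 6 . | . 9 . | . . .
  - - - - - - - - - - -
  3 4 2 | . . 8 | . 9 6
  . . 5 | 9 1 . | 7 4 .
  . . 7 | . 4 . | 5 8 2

Step 1. [r2c7∈{2}] r2c7 is down to just 2, so r2c7=2.
Step 2. [r3c5∈{2,5,7,8}] r3c5 is the only open cell in col 5 admitting 2. So r3c5=2.
Step 3. [r5c2∈{2,5,9}] across col 2, 5 lands solely at r5c2, so r5c2=5.
Step 4. [r3c4∈{5,7,8}] r3c4 is the only open cell in box 2 admitting 8 ⇒ r3c4=8.
Step 5. [r2c5∈{3,5,7}] 3 has one home in col 5: r2c5, so r2c5=3.
Step 6. [r3c1∈{9}] nothing but 9 survives at r3c1 ⇒ r3c1=9.
Step 7. [r6c9∈{5,7}] across col 9, 5 lands solely at r6c9, so r6c9=5.
Step 8. [r6c8∈{2,7}] box 6 places 7 nowhere but r6c8 ⇒ r6c8=7.
Step 9. [r2c4∈{5,7}] in row 2, 7 fits only at r2c4 ⇒ r2c4=7.
Step 10. [r4c6∈{4,5,7}] across col 6, 7 lands solely at r4c6 ⇒ r4c6=7.
Step 11. [r6c6∈{1,3,4}] 4 has one home in col 6: r6c6. So r6c6=4.
Step 12. [r6c3∈{1}] r6c3's peers cover all but 1, so r6c3=1.
Step 13. [r9c6∈{3}] nothing but 3 survives at r9c6 ⇒ r9c6=3.
Step 14. [r1c2∈{2,7,8}] in row 1, 2 fits only at r1c2, so r1c2=2.
Step 15. [r9c4∈{6}] nothing but 6 survives at r9c4 ⇒ r9c4=6.
Step 16. [r8c9∈{3}] only 3 remains possible at r8c9. So r8c9=3.
Step 17. [r2c8∈{5}] nothing but 5 survives at r2c8 ⇒ r2c8=5.
Step 18. [r7c5∈{5,7}] in row 7, 7 fits only at r7c5, so r7c5=7.
Step 19. [r1c8∈{3}] only 3 remains possible at r1c8. So r1c8=3.
Step 20. [r3c2∈{7}] r3c2 is down to just 7. So r3c2=7.
Step 21. [r2c1∈{4}] only 4 remains possible at r2c1, so r2c1=4.
Step 22. [r8c2∈{8}] r8c2 is down to just 8 ⇒ r8c2=8.
Step 23. [r7c4∈{5}] only 5 remains possible at r7c4 ⇒ r7c4=5.
Step 24. [r3c6∈{5}] r3c6 is down to just 5. So r3c6=5.
Step 25. [r7c7∈{1}] only 1 remains possible at r7c7, so r7c7=1.
Step 26. [r1c9∈{7}] nothing but 7 survives at r1c9 ⇒ r1c9=7.
Step 27. [r8c6∈{2}] r8c6 has the single candidate 2. So r8c6=2.
Step 28. [r1c6∈{1}] r1c6 is down to just 1. So r1c6=1.
Step 29. [r6c1∈{2}] only 2 remains possible at r6c1. So r6c1=2.
Step 30. [r4c7∈{6}] only 6 remains possible at r4c7. So r4c7=6.
Step 31. [r1c3∈{8}] r1c3 has the single candidate 8. So r1c3=8.
Step 32. [r6c4∈{3}] r6c4 has the single candidate 3, so r6c4=3.
Step 33. [r5c3∈{9}] r5c3 has the single candidate 9. So r5c3=9.
Step 34. [r5c5∈{8}] only 8 remains possible at r5c5, so r5c5=8.
Step 35. [r8c1∈{6}] r8c1 is down to just 6. So r8c1=6.
Step 36. [r9c1∈{1}] r9c1 is down to just 1 ⇒ r9c1=1.
Step 37. [r9c2∈{9}] r9c2's peers cover all but 9. So r9c2=9.
Step 38. [r1c7∈{9}] r1c7's peers cover all but 9, so r1c7=9.
Step 39. [r4c5∈{5}] r4c5 is down to just 5, so r4c5=5.
Step 40. [r6c7∈{8}] only 8 remains possible at r6c7 ⇒ r6c7=8.
Step 41. [r3c8∈{6}] r3c8 is down to just 6, so r3c8=6.
Step 42. [r5c8∈{2}] r5c8 has the single candidate 2. So r5c8=2.
Step 43. [r4c3∈{4}] r4c3's peers cover all but 4, so r4c3=4.
Step 44. [r5c4∈{1}] nothing but 1 survives at r5c4, so r5c4=1.

Answer: 5 2 8 4 6 1 9 3 7 / 4 1 6 7 3 9 2 5 8 / 9 7 3 8 2 5 4 6 1 / 8 3 4 2 5 7 6 1 9 / 7 5 9 1 8 6 3 2 4 / 2 6 1 3 9 4 8 7 5 / 3 4 2 5 7 8 1 9 6 / 6 8 5 9 1 2 7 4 3 / 1 9 7 6 4 3 5 8 2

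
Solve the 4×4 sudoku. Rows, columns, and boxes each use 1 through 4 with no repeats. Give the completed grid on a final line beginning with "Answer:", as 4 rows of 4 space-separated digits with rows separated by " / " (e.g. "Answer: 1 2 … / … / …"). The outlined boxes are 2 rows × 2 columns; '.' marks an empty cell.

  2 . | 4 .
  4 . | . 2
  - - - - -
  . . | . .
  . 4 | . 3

Step 1. [r4c1∈{1}] r4c1 has the single candidate 1. So r4c1=1.
Step 2. [r1c2∈{1,3}] 3 has one home in row 1: r1c2, so r1c2=3.
Step 3. [r1c4∈{1}] r1c4's peers cover all but 1 ⇒ r1c4=1.
Step 4. [r3c3∈{1,2}] row 3 places 1 nowhere but r3c3. So r3c3=1.
Step 5. [r3c1∈{3}] nothing but 3 survives at r3c1. So r3c1=3.
Step 6. [r2c2∈{1}] r2c2 has the single candidate 1. So r2c2=1.
Step 7. [r3c2∈{2}] r3c2 is down to just 2 ⇒ r3c2=2.
Step 8. [r2c3∈{3}] r2c3's peers cover all but 3 ⇒ r2c3=3.
Step 9. [r4c3∈{2}] r4c3 has the single candidate 2, so r4c3=2.
Step 10. [r3c4∈{4}] only 4 remains possible at r3c4, so r3c4=4.

Answer: 2 3 4 1 / 4 1 3 2 / 3 2 1 4 / 1 4 2 3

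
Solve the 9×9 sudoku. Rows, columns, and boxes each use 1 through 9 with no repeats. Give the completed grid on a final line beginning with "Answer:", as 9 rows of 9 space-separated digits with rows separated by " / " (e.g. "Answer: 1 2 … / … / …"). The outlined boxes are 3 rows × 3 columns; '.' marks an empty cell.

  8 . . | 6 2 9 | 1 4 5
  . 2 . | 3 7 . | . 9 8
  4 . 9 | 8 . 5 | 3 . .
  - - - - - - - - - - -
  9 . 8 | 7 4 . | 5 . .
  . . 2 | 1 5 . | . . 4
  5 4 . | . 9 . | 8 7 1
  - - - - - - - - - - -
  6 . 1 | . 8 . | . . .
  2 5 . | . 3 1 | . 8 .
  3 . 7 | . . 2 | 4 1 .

Step 1. [r2c7∈{6}] r2c7 is down to just 6, so r2c7=6.
Step 2. [r7c7∈{2,7,9}] 2 has one home in col 7: r7c7, so r7c7=2.
Step 3. [r3c2∈{1,6,7}] row 3 places 6 nowhere but r3c2, so r3c2=6.
Step 4. [r8c9∈{6,7,9}] r8c9 is the only open cell in row 8 admitting 6, so r8c9=6.
Step 5. [r9c9∈{9}] only 9 remains possible at r9c9 ⇒ r9c9=9.
Step 6. [r8c4∈{4,9}] row 8 places 9 nowhere but r8c4, so r8c4=9.
Step 7. [r6c3∈{3,6}] col 3 places 6 nowhere but r6c3 ⇒ r6c3=6.
Step 8. [r7c4∈{4,5}] 4 has one home in col 4: r7c4 ⇒ r7c4=4.
Step 9. [r3c8∈{2}] r3c8's peers cover all but 2. So r3c8=2.
Step 10. [r5c6∈{3,6,8}] row 5 places 8 nowhere but r5c6. So r5c6=8.
Step 11. [r1c2∈{3,7}] 7 has one home in row 1: r1c2, so r1c2=7.
Step 12. [r5c8∈{3,6}] 6 has one home in row 5: r5c8, so r5c8=6.
Step 13. [r4c8∈{3}] r4c8 is down to just 3. So r4c8=3.
Step 14. [r7c6∈{7}] r7c6's peers cover all but 7, so r7c6=7.
Step 15. [r6c4∈{2}] nothing but 2 survives at r6c4. So r6c4=2.
Step 16. [r2c6∈{4}] r2c6 is down to just 4. So r2c6=4.
Step 17. [r9c5∈{6}] r9c5 has the single candidate 6 ⇒ r9c5=6.
Step 18. [r9c4∈{5}] nothing but 5 survives at r9c4, so r9c4=5.
Step 19. [r5c2∈{3}] r5c2 has the single candidate 3, so r5c2=3.
Step 20. [r7c2∈{9}] r7c2's peers cover all but 9 ⇒ r7c2=9.
Step 21. [r1c3∈{3}] r1c3 has the single candidate 3 ⇒ r1c3=3.
Step 22. [r9c2∈{8}] only 8 remains possible at r9c2. So r9c2=8.
Step 23. [r5c1∈{7}] nothing but 7 survives at r5c1, so r5c1=7.
Step 24. [r4c2∈{1}] nothing but 1 survives at r4c2. So r4c2=1.
Step 25. [r6c6∈{3}] r6c6's peers cover all but 3 ⇒ r6c6=3.
Step 26. [r2c1∈{1}] r2c1 has the single candidate 1, so r2c1=1.
Step 27. [r7c8∈{5}] r7c8 has the single candidate 5 ⇒ r7c8=5.
Step 28. [r8c3∈{4}] nothing but 4 survives at r8c3, so r8c3=4.
Step 29. [r3c9∈{7}] r3c9's peers cover all but 7, so r3c9=7.
Step 30. [r2c3∈{5}] r2c3 is down to just 5 ⇒ r2c3=5.
Step 31. [r4c9∈{2}] nothing but 2 survives at r4c9, so r4c9=2.
Step 32. [r5c7∈{9}] nothing but 9 survives at r5c7, so r5c7=9.
Step 33. [r8c7∈{7}] nothing but 7 survives at r8c7, so r8c7=7.
Step 34. [r3c5∈{1}] r3c5 has the single candidate 1, so r3c5=1.
Step 35. [r7c9∈{3}] r7c9 is down to just 3, so r7c9=3.
Step 36. [r4c6∈{6}] r4c6 has the single candidate 6, so r4c6=6.

Answer: 8 7 3 6 2 9 1 4 5 / 1 2 5 3 7 4 6 9 8 / 4 6 9 8 1 5 3 2 7 / 9 1 8 7 4 6 5 3 2 / 7 3 2 1 5 8 9 6 4 / 5 4 6 2 9 3 8 7 1 / 6 9 1 4 8 7 2 5 3 / 2 5 4 9 3 1 7 8 6 / 3 8 7 5 6 2 4 1 9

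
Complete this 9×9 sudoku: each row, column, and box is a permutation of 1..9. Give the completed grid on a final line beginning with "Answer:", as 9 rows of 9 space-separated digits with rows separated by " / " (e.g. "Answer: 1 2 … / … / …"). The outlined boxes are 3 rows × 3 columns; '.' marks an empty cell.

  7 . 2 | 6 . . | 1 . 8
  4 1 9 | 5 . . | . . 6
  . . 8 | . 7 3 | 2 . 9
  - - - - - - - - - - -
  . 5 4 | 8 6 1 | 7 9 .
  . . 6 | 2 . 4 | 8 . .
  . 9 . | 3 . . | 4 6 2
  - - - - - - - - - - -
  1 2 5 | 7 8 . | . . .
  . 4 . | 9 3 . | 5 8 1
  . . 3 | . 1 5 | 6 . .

Step 1. [r4c9∈{3}] r4c9 is down to just 3, so r4c9=3.
Step 2. [r1c8∈{3,4,5}] in row 1, 5 fits only at r1c8, so r1c8=5.
Step 3. [r5c2∈{3,7}] in row 5, 7 fits only at r5c2 ⇒ r5c2=7.
Step 4. [r7c9∈{4}] r7c9 is down to just 4 ⇒ r7c9=4.
Step 5. [r2c7∈{3}] r2c7 is down to just 3. So r2c7=3.
Step 6. [r8c6∈{2,6}] r8c6 is the only open cell in row 8 admitting 2 ⇒ r8c6=2.
Step 7. [r1c5∈{4,9}] r1c5 is the only open cell in row 1 admitting 4, so r1c5=4.
Step 8. [r3c2∈{6}] r3c2 is down to just 6. So r3c2=6.
Step 9. [r6c1∈{8}] nothing but 8 survives at r6c1. So r6c1=8.
Step 10. [r5c9∈{5}] r5c9 is down to just 5 ⇒ r5c9=5.
Step 11. [r2c8∈{7}] r2c8's peers cover all but 7 ⇒ r2c8=7.
Step 12. [r8c3∈{7}] r8c3 is down to just 7. So r8c3=7.
Step 13. [r3c4∈{1}] r3c4 has the single candidate 1 ⇒ r3c4=1.
Step 14. [r4c1∈{2}] nothing but 2 survives at r4c1 ⇒ r4c1=2.
Step 15. [r9c2∈{8}] only 8 remains possible at r9c2. So r9c2=8.
Step 16. [r8c1∈{6}] nothing but 6 survives at r8c1. So r8c1=6.
Step 17. [r5c8∈{1}] r5c8 has the single candidate 1 ⇒ r5c8=1.
Step 18. [r9c4∈{4}] r9c4 is down to just 4, so r9c4=4.
Step 19. [r6c3∈{1}] only 1 remains possible at r6c3. So r6c3=1.
Step 20. [r2c5∈{2}] r2c5 is down to just 2 ⇒ r2c5=2.
Step 21. [r6c6∈{7}] r6c6's peers cover all but 7. So r6c6=7.
Step 22. [r3c8∈{4}] only 4 remains possible at r3c8. So r3c8=4.
Step 23. [r9c9∈{7}] only 7 remains possible at r9c9. So r9c9=7.
Step 24. [r7c8∈{3}] r7c8's peers cover all but 3, so r7c8=3.
Step 25. [r9c1∈{9}] r9c1's peers cover all but 9 ⇒ r9c1=9.
Step 26. [r1c2∈{3}] r1c2 is down to just 3. So r1c2=3.
Step 27. [r6c5∈{5}] nothing but 5 survives at r6c5 ⇒ r6c5=5.
Step 28. [r5c1∈{3}] only 3 remains possible at r5c1. So r5c1=3.
Step 29. [r7c6∈{6}] r7c6 has the single candidate 6. So r7c6=6.
Step 30. [r2c6∈{8}] r2c6 is down to just 8 ⇒ r2c6=8.
Step 31. [r7c7∈{9}] only 9 remains possible at r7c7, so r7c7=9.
Step 32. [r9c8∈{2}] r9c8 is down to just 2, so r9c8=2.
Step 33. [r5c5∈{9}] nothing but 9 survives at r5c5. So r5c5=9.
Step 34. [r1c6∈{9}] r1c6's peers cover all but 9 ⇒ r1c6=9.
Step 35. [r3c1∈{5}] only 5 remains possible at r3c1, so r3c1=5.

Answer: 7 3 2 6 4 9 1 5 8 / 4 1 9 5 2 8 3 7 6 / 5 6 8 1 7 3 2 4 9 / 2 5 4 8 6 1 7 9 3 / 3 7 6 2 9 4 8 1 5 / 8 9 1 3 5 7 4 6 2 / 1 2 5 7 8 6 9 3 4 / 6 4 7 9 3 2 5 8 1 / 9 8 3 4 1 5 6 2 7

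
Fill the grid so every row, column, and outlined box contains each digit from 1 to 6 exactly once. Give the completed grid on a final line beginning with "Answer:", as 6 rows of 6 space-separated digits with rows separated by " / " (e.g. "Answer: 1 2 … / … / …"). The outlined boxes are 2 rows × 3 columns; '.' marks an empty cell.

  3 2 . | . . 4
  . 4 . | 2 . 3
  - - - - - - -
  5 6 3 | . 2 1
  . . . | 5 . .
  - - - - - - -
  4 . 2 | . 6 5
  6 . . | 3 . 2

Step 1. [r2c1∈{1}] nothing but 1 survives at r2c1 ⇒ r2c1=1.
Step 2. [r4c2∈{1}] r4c2's peers cover all but 1, so r4c2=1.
Step 3. [r6c3∈{1,5}] in col 3, 1 fits only at r6c3 ⇒ r6c3=1.
Step 4. [r1c4∈{1,6}] across col 4, 6 lands solely at r1c4, so r1c4=6.
Step 5. [r2c5∈{5}] nothing but 5 survives at r2c5 ⇒ r2c5=5.
Step 6. [r4c5∈{3,4}] 3 has one home in row 4: r4c5, so r4c5=3.
Step 7. [r4c6∈{6}] nothing but 6 survives at r4c6, so r4c6=6.
Step 8. [r2c3∈{6}] only 6 remains possible at r2c3 ⇒ r2c3=6.
Step 9. [r5c4∈{1}] nothing but 1 survives at r5c4. So r5c4=1.
Step 10. [r1c5∈{1}] r1c5 is down to just 1. So r1c5=1.
Step 11. [r4c1∈{2}] r4c1 has the single candidate 2, so r4c1=2.
Step 12. [r3c4∈{4}] r3c4's peers cover all but 4 ⇒ r3c4=4.
Step 13. [r6c2∈{5}] r6c2's peers cover all but 5. So r6c2=5.
Step 14. [r6c5∈{4}] r6c5's peers cover all but 4 ⇒ r6c5=4.
Step 15. [r5c2∈{3}] r5c2's peers cover all but 3, so r5c2=3.
Step 16. [r1c3∈{5}] nothing but 5 survives at r1c3, so r1c3=5.
Step 17. [r4c3∈{4}] r4c3 is down to just 4, so r4c3=4.

Answer: 3 2 5 6 1 4 / 1 4 6 2 5 3 / 5 6 3 4 2 1 / 2 1 4 5 3 6 / 4 3 2 1 6 5 / 6 5 1 3 4 2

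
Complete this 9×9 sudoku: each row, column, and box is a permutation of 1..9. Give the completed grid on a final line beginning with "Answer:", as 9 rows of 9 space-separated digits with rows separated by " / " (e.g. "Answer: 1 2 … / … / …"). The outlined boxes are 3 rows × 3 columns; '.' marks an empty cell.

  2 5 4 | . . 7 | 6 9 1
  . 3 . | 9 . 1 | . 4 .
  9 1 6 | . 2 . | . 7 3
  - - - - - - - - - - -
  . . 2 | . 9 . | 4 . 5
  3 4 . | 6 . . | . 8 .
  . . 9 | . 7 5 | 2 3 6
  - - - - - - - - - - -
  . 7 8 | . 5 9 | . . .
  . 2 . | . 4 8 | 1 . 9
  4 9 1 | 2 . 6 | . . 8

Step 1. [r2c1∈{7,8}] in box 1, 8 fits only at r2c1 ⇒ r2c1=8.
Step 2. [r9c5∈{3}] only 3 remains possible at r9c5 ⇒ r9c5=3.
Step 3. [r3c4∈{4,5,8}] across col 4, 5 lands solely at r3c4, so r3c4=5.
Step 4. [r8c1∈{5,6}] in col 1, 5 fits only at r8c1. So r8c1=5.
Step 5. [r4c1∈{1,6,7}] row 4 places 7 nowhere but r4c1 ⇒ r4c1=7.
Step 6. [r7c4∈{1}] nothing but 1 survives at r7c4, so r7c4=1.
Step 7. [r6c2∈{8}] r6c2 has the single candidate 8. So r6c2=8.
Step 8. [r9c7∈{5,7}] 7 has one home in row 9: r9c7. So r9c7=7.
Step 9. [r7c8∈{2,6}] in col 8, 2 fits only at r7c8, so r7c8=2.
Step 10. [r4c4∈{3,8}] in row 4, 8 fits only at r4c4, so r4c4=8.
Step 11. [r6c4∈{4}] r6c4 is down to just 4. So r6c4=4.
Step 12. [r6c1∈{1}] r6c1's peers cover all but 1. So r6c1=1.
Step 13. [r7c7∈{3}] r7c7 is down to just 3. So r7c7=3.
Step 14. [r5c7∈{9}] r5c7's peers cover all but 9 ⇒ r5c7=9.
Step 15. [r4c6∈{3}] r4c6 is down to just 3, so r4c6=3.
Step 16. [r4c8∈{1}] r4c8's peers cover all but 1 ⇒ r4c8=1.
Step 17. [r5c5∈{1}] nothing but 1 survives at r5c5 ⇒ r5c5=1.
Step 18. [r4c2∈{6}] r4c2's peers cover all but 6 ⇒ r4c2=6.
Step 19. [r5c9∈{7}] nothing but 7 survives at r5c9, so r5c9=7.
Step 20. [r2c3∈{7}] r2c3's peers cover all but 7 ⇒ r2c3=7.
Step 21. [r5c6∈{2}] r5c6 has the single candidate 2, so r5c6=2.
Step 22. [r3c7∈{8}] only 8 remains possible at r3c7 ⇒ r3c7=8.
Step 23. [r3c6∈{4}] nothing but 4 survives at r3c6 ⇒ r3c6=4.
Step 24. [r8c3∈{3}] nothing but 3 survives at r8c3, so r8c3=3.
Step 25. [r8c4∈{7}] r8c4's peers cover all but 7. So r8c4=7.
Step 26. [r9c8∈{5}] r9c8 has the single candidate 5 ⇒ r9c8=5.
Step 27. [r2c9∈{2}] only 2 remains possible at r2c9 ⇒ r2c9=2.
Step 28. [r1c5∈{8}] nothing but 8 survives at r1c5, so r1c5=8.
Step 29. [r5c3∈{5}] r5c3 has the single candidate 5, so r5c3=5.
Step 30. [r2c5∈{6}] r2c5 has the single candidate 6. So r2c5=6.
Step 31. [r8c8∈{6}] r8c8 has the single candidate 6. So r8c8=6.
Step 32. [r1c4∈{3}] r1c4 is down to just 3 ⇒ r1c4=3.
Step 33. [r2c7∈{5}] only 5 remains possible at r2c7 ⇒ r2c7=5.
Step 34. [r7c1∈{6}] nothing but 6 survives at r7c1 ⇒ r7c1=6.
Step 35. [r7c9∈{4}] r7c9 has the single candidate 4, so r7c9=4.

Answer: 2 5 4 3 8 7 6 9 1 / 8 3 7 9 6 1 5 4 2 / 9 1 6 5 2 4 8 7 3 / 7 6 2 8 9 3 4 1 5 / 3 4 5 6 1 2 9 8 7 / 1 8 9 4 7 5 2 3 6 / 6 7 8 1 5 9 3 2 4 / 5 2 3 7 4 8 1 6 9 / 4 9 1 2 3 6 7 5 8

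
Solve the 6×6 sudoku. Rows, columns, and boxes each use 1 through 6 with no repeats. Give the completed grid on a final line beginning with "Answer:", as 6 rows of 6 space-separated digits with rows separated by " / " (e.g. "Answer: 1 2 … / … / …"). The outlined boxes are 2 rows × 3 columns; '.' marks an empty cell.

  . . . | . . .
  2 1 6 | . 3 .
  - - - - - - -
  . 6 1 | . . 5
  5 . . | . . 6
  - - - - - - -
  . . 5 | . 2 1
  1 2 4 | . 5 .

Step 1. [r5c4∈{3,4,6}] across row 5, 4 lands solely at r5c4 ⇒ r5c4=4.
Step 2. [r5c2∈{3}] only 3 remains possible at r5c2 ⇒ r5c2=3.
Step 3. [r1c5∈{1,4,6}] r1c5 is the only open cell in col 5 admitting 6 ⇒ r1c5=6.
Step 4. [r4c2∈{4}] r4c2's peers cover all but 4. So r4c2=4.
Step 5. [r1c4∈{1,2,5}] across row 1, 1 lands solely at r1c4 ⇒ r1c4=1.
Step 6. [r3c1∈{3}] nothing but 3 survives at r3c1. So r3c1=3.
Step 7. [r4c4∈{2,3}] r4c4 is the only open cell in row 4 admitting 3. So r4c4=3.
Step 8. [r1c1∈{4}] only 4 remains possible at r1c1, so r1c1=4.
Step 9. [r6c4∈{6}] only 6 remains possible at r6c4 ⇒ r6c4=6.
Step 10. [r5c1∈{6}] r5c1 is down to just 6 ⇒ r5c1=6.
Step 11. [r4c5∈{1}] r4c5 has the single candidate 1, so r4c5=1.
Step 12. [r2c4∈{5}] r2c4's peers cover all but 5. So r2c4=5.
Step 13. [r1c2∈{5}] r1c2 has the single candidate 5, so r1c2=5.
Step 14. [r4c3∈{2}] r4c3 is down to just 2. So r4c3=2.
Step 15. [r6c6∈{3}] r6c6 has the single candidate 3 ⇒ r6c6=3.
Step 16. [r3c4∈{2}] nothing but 2 survives at r3c4 ⇒ r3c4=2.
Step 17. [r1c3∈{3}] r1c3 is down to just 3. So r1c3=3.
Step 18. [r3c5∈{4}] r3c5 has the single candidate 4. So r3c5=4.
Step 19. [r1c6∈{2}] only 2 remains possible at r1c6, so r1c6=2.
Step 20. [r2c6∈{4}] r2c6 has the single candidate 4 ⇒ r2c6=4.

Answer: 4 5 3 1 6 2 / 2 1 6 5 3 4 / 3 6 1 2 4 5 / 5 4 2 3 1 6 / 6 3 5 4 2 1 / 1 2 4 6 5 3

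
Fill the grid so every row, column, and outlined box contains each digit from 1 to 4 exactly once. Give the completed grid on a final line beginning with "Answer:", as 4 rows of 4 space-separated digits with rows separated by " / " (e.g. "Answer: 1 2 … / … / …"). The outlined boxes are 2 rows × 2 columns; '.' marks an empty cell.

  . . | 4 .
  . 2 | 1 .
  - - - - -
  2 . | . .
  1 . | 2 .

Step 1. [r2c4∈{3}] r2c4's peers cover all but 3. So r2c4=3.
Step 2. [r4c2∈{3,4}] in row 4, 3 fits only at r4c2 ⇒ r4c2=3.
Step 3. [r3c2∈{4}] only 4 remains possible at r3c2, so r3c2=4.
Step 4. [r1c4∈{2}] r1c4 has the single candidate 2. So r1c4=2.
Step 5. [r3c4∈{1}] r3c4 has the single candidate 1. So r3c4=1.
Step 6. [r4c4∈{4}] only 4 remains possible at r4c4. So r4c4=4.
Step 7. [r1c2∈{1}] r1c2's peers cover all but 1 ⇒ r1c2=1.
Step 8. [r3c3∈{3}] r3c3 has the single candidate 3. So r3c3=3.
Step 9. [r1c1∈{3}] r1c1's peers cover all but 3. So r1c1=3.
Step 10. [r2c1∈{4}] only 4 remains possible at r2c1, so r2c1=4.

Answer: 3 1 4 2 / 4 2 1 3 / 2 4 3 1 / 1 3 2 4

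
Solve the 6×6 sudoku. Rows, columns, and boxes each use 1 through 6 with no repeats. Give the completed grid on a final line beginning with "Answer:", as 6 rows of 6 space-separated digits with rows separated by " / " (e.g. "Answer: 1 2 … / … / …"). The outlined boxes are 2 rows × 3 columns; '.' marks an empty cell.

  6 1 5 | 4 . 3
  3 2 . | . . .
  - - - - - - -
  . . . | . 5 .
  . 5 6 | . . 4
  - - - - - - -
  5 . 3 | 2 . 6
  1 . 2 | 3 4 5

Step 1. [r4c4∈{1}] r4c4 is down to just 1 ⇒ r4c4=1.
Step 2. [r3c1∈{2,4}] in col 1, 4 fits only at r3c1, so r3c1=4.
Step 3. [r2c5∈{1,6}] r2c5 is the only open cell in col 5 admitting 6. So r2c5=6.
Step 4. [r1c5∈{2}] r1c5's peers cover all but 2. So r1c5=2.
Step 5. [r3c6∈{2}] r3c6 is down to just 2. So r3c6=2.
Step 6. [r4c1∈{2}] nothing but 2 survives at r4c1. So r4c1=2.
Step 7. [r4c5∈{3}] r4c5's peers cover all but 3, so r4c5=3.
Step 8. [r2c3∈{4}] r2c3 is down to just 4. So r2c3=4.
Step 9. [r5c5∈{1}] only 1 remains possible at r5c5, so r5c5=1.
Step 10. [r5c2∈{4}] r5c2 has the single candidate 4 ⇒ r5c2=4.
Step 11. [r6c2∈{6}] r6c2's peers cover all but 6. So r6c2=6.
Step 12. [r3c4∈{6}] r3c4 has the single candidate 6. So r3c4=6.
Step 13. [r2c4∈{5}] nothing but 5 survives at r2c4. So r2c4=5.
Step 14. [r3c2∈{3}] r3c2 is down to just 3, so r3c2=3.
Step 15. [r3c3∈{1}] only 1 remains possible at r3c3. So r3c3=1.
Step 16. [r2c6∈{1}] r2c6's peers cover all but 1. So r2c6=1.

Answer: 6 1 5 4 2 3 / 3 2 4 5 6 1 / 4 3 1 6 5 2 / 2 5 6 1 3 4 / 5 4 3 2 1 6 / 1 6 2 3 4 5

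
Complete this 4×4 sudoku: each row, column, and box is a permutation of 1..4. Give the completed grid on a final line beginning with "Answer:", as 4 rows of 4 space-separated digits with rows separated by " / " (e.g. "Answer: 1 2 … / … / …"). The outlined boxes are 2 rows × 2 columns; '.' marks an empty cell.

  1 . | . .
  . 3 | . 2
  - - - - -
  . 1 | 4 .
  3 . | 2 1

Step 1. [r1c4∈{3,4}] in col 4, 4 fits only at r1c4 ⇒ r1c4=4.
Step 2. [r3c1∈{2}] r3c1 is down to just 2. So r3c1=2.
Step 3. [r4c2∈{4}] r4c2 is down to just 4. So r4c2=4.
Step 4. [r1c3∈{3}] r1c3's peers cover all but 3, so r1c3=3.
Step 5. [r2c1∈{4}] r2c1 has the single candidate 4, so r2c1=4.
Step 6. [r1c2∈{2}] only 2 remains possible at r1c2. So r1c2=2.
Step 7. [r3c4∈{3}] nothing but 3 survives at r3c4, so r3c4=3.
Step 8. [r2c3∈{1}] r2c3 has the single candidate 1, so r2c3=1.

Answer: 1 2 3 4 / 4 3 1 2 / 2 1 4 3 / 3 4 2 1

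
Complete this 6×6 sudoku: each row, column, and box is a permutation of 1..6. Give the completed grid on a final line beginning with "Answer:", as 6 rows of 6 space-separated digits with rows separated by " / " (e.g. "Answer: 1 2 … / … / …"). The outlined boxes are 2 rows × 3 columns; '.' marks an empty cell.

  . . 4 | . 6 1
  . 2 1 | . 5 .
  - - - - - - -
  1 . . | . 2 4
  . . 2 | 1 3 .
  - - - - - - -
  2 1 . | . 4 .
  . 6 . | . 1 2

Step 1. [r3c3∈{3,5,6}] r3c3 is the only open cell in col 3 admitting 6 ⇒ r3c3=6.
Step 2. [r3c4∈{5}] r3c4 has the single candidate 5, so r3c4=5.
Step 3. [r6c4∈{3}] nothing but 3 survives at r6c4. So r6c4=3.
Step 4. [r4c2∈{4,5}] col 2 places 4 nowhere but r4c2, so r4c2=4.
Step 5. [r4c1∈{5}] r4c1 has the single candidate 5. So r4c1=5.
Step 6. [r5c6∈{5,6}] across col 6, 5 lands solely at r5c6. So r5c6=5.
Step 7. [r1c1∈{3}] r1c1 has the single candidate 3. So r1c1=3.
Step 8. [r6c1∈{4}] only 4 remains possible at r6c1, so r6c1=4.
Step 9. [r5c3∈{3}] nothing but 3 survives at r5c3 ⇒ r5c3=3.
Step 10. [r3c2∈{3}] r3c2 has the single candidate 3 ⇒ r3c2=3.
Step 11. [r2c6∈{3}] r2c6 is down to just 3 ⇒ r2c6=3.
Step 12. [r1c2∈{5}] r1c2 has the single candidate 5, so r1c2=5.
Step 13. [r4c6∈{6}] nothing but 6 survives at r4c6 ⇒ r4c6=6.
Step 14. [r5c4∈{6}] only 6 remains possible at r5c4. So r5c4=6.
Step 15. [r2c4∈{4}] r2c4 has the single candidate 4, so r2c4=4.
Step 16. [r6c3∈{5}] r6c3's peers cover all but 5. So r6c3=5.
Step 17. [r1c4∈{2}] r1c4 is down to just 2. So r1c4=2.
Step 18. [r2c1∈{6}] nothing but 6 survives at r2c1. So r2c1=6.

Answer: 3 5 4 2 6 1 / 6 2 1 4 5 3 / 1 3 6 5 2 4 / 5 4 2 1 3 6 / 2 1 3 6 4 5 / 4 6 5 3 1 2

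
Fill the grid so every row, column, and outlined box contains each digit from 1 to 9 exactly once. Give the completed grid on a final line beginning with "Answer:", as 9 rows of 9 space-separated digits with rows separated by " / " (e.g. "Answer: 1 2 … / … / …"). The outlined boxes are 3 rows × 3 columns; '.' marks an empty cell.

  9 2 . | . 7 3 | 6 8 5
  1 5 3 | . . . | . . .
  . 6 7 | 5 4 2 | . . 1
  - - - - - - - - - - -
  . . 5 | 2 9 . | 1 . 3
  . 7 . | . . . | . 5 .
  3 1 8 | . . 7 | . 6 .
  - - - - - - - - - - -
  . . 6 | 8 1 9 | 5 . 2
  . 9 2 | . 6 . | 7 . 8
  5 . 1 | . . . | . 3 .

Step 1. [r9c6∈{4}] r9c6 has the single candidate 4, so r9c6=4.
Step 2. [r8c1∈{4}] r8c1 is down to just 4. So r8c1=4.
Step 3. [r5c7∈{2,4,8,9}] r5c7 is the only open cell in col 7 admitting 8. So r5c7=8.
Step 4. [r3c8∈{9}] r3c8's peers cover all but 9 ⇒ r3c8=9.
Step 5. [r2c8∈{2,4,7}] across col 8, 2 lands solely at r2c8 ⇒ r2c8=2.
Step 6. [r6c4∈{4}] r6c4 is down to just 4. So r6c4=4.
Step 7. [r6c9∈{9}] nothing but 9 survives at r6c9 ⇒ r6c9=9.
Step 8. [r5c9∈{4}] r5c9 has the single candidate 4. So r5c9=4.
Step 9. [r4c6∈{6,8}] 8 has one home in row 4: r4c6 ⇒ r4c6=8.
Step 10. [r5c6∈{1,6}] col 6 places 1 nowhere but r5c6, so r5c6=1.
Step 11. [r5c4∈{3,6}] across box 5, 6 lands solely at r5c4 ⇒ r5c4=6.
Step 12. [r9c9∈{6}] r9c9's peers cover all but 6. So r9c9=6.
Step 13. [r9c5∈{2}] r9c5 has the single candidate 2. So r9c5=2.
Step 14. [r3c7∈{3}] r3c7 has the single candidate 3 ⇒ r3c7=3.
Step 15. [r7c8∈{4}] nothing but 4 survives at r7c8 ⇒ r7c8=4.
Step 16. [r9c2∈{8}] only 8 remains possible at r9c2 ⇒ r9c2=8.
Step 17. [r1c4∈{1}] r1c4's peers cover all but 1, so r1c4=1.
Step 18. [r5c1∈{2}] r5c1 has the single candidate 2 ⇒ r5c1=2.
Step 19. [r3c1∈{8}] only 8 remains possible at r3c1, so r3c1=8.
Step 20. [r5c5∈{3}] only 3 remains possible at r5c5 ⇒ r5c5=3.
Step 21. [r6c5∈{5}] only 5 remains possible at r6c5, so r6c5=5.
Step 22. [r4c8∈{7}] r4c8 is down to just 7 ⇒ r4c8=7.
Step 23. [r2c9∈{7}] r2c9 has the single candidate 7. So r2c9=7.
Step 24. [r2c5∈{8}] r2c5's peers cover all but 8, so r2c5=8.
Step 25. [r2c6∈{6}] r2c6 has the single candidate 6. So r2c6=6.
Step 26. [r2c7∈{4}] r2c7's peers cover all but 4. So r2c7=4.
Step 27. [r4c1∈{6}] only 6 remains possible at r4c1 ⇒ r4c1=6.
Step 28. [r9c7∈{9}] nothing but 9 survives at r9c7, so r9c7=9.
Step 29. [r7c1∈{7}] only 7 remains possible at r7c1. So r7c1=7.
Step 30. [r5c3∈{9}] r5c3 has the single candidate 9 ⇒ r5c3=9.
Step 31. [r8c4∈{3}] nothing but 3 survives at r8c4. So r8c4=3.
Step 32. [r1c3∈{4}] r1c3's peers cover all but 4. So r1c3=4.
Step 33. [r8c6∈{5}] nothing but 5 survives at r8c6. So r8c6=5.
Step 34. [r2c4∈{9}] only 9 remains possible at r2c4, so r2c4=9.
Step 35. [r9c4∈{7}] r9c4 has the single candidate 7, so r9c4=7.
Step 36. [r4c2∈{4}] nothing but 4 survives at r4c2 ⇒ r4c2=4.
Step 37. [r8c8∈{1}] r8c8 has the single candidate 1. So r8c8=1.
Step 38. [r6c7∈{2}] r6c7 is down to just 2, so r6c7=2.
Step 39. [r7c2∈{3}] r7c2 is down to just 3 ⇒ r7c2=3.

Answer: 9 2 4 1 7 3 6 8 5 / 1 5 3 9 8 6 4 2 7 / 8 6 7 5 4 2 3 9 1 / 6 4 5 2 9 8 1 7 3 / 2 7 9 6 3 1 8 5 4 / 3 1 8 4 5 7 2 6 9 / 7 3 6 8 1 9 5 4 2 / 4 9 2 3 6 5 7 1 8 / 5 8 1 7 2 4 9 3 6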